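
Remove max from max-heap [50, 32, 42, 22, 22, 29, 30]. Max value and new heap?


Max = 50
Replace root with last, heapify down
Resulting heap: [42, 32, 30, 22, 22, 29]


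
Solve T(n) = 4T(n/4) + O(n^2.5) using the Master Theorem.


a=4, b=4, c=2.5. log_4(4)=1 < c=2.5. Case 3: O(n^c) = O(n^2.500)
Complexity: O(n^2.500)


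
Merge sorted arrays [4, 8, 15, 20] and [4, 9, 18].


Compare heads, take smaller each step.
Merged: [4, 4, 8, 9, 15, 18, 20]


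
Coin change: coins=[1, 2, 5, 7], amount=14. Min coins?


dp[0]=0; dp[i]=1+min(dp[i-c] for c in coins)
...dp[9]=2, dp[10]=2, dp[11]=3, dp[12]=2, dp[13]=3, dp[14]=2
Minimum coins for 14 = 2


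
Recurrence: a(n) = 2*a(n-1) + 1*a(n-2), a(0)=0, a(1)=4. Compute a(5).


Build bottom-up:
...a(3)=20, a(4)=48, a(5)=2*48+1*20=116


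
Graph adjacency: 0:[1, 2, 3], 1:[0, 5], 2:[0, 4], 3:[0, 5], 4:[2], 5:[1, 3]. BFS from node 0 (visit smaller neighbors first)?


BFS queue: start with [0]
Visit order: [0, 1, 2, 3, 5, 4]


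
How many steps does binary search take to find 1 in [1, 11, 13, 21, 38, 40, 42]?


Search for 1:
[0,6] mid=3 arr[3]=21
[0,2] mid=1 arr[1]=11
[0,0] mid=0 arr[0]=1
Total: 3 comparisons


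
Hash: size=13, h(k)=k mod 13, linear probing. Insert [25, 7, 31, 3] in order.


Insertions: 25->slot 12; 7->slot 7; 31->slot 5; 3->slot 3
Table: [None, None, None, 3, None, 31, None, 7, None, None, None, None, 25]


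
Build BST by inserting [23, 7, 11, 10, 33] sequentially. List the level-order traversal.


Root = 23; build tree by BST insertion.
Level-Order traversal: [23, 7, 33, 11, 10]


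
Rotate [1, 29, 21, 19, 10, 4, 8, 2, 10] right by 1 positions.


Right rotate by 1: [10, 1, 29, 21, 19, 10, 4, 8, 2]


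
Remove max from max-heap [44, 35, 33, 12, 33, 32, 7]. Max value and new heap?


Max = 44
Replace root with last, heapify down
Resulting heap: [35, 33, 33, 12, 7, 32]


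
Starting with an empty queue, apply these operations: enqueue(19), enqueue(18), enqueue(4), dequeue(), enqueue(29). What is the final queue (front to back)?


enqueue(19) -> [19]
enqueue(18) -> [19, 18]
enqueue(4) -> [19, 18, 4]
dequeue() returns 19 -> [18, 4]
enqueue(29) -> [18, 4, 29]
Final queue (front to back): [18, 4, 29]


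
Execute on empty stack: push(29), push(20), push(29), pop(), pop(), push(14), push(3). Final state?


push(29) -> [29]
push(20) -> [29, 20]
push(29) -> [29, 20, 29]
pop() returns 29 -> [29, 20]
pop() returns 20 -> [29]
push(14) -> [29, 14]
push(3) -> [29, 14, 3]
Final stack (bottom to top): [29, 14, 3]


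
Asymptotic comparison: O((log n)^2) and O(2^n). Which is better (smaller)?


polylogarithmic grows slower than exponential
O((log n)^2) is asymptotically smaller; O(2^n) grows faster


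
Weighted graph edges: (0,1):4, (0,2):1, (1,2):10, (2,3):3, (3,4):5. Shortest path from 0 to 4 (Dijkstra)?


Dijkstra from 0:
Distances: {0: 0, 1: 4, 2: 1, 3: 4, 4: 9}
Shortest distance to 4 = 9, path = [0, 2, 3, 4]


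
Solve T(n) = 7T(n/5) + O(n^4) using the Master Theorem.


a=7, b=5, c=4. log_5(7)=1.209 < c=4. Case 3: O(n^c) = O(n^4)
Complexity: O(n^4)


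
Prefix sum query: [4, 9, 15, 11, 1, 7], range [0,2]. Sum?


Prefix sums: [0, 4, 13, 28, 39, 40, 47]
Sum[0..2] = prefix[3] - prefix[0] = 28 - 0 = 28


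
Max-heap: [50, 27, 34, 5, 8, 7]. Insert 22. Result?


Append 22: [50, 27, 34, 5, 8, 7, 22]
Bubble up: no swaps needed
Result: [50, 27, 34, 5, 8, 7, 22]


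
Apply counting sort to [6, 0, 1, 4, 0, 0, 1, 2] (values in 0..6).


Count array: [3, 2, 1, 0, 1, 0, 1]
Reconstruct: [0, 0, 0, 1, 1, 2, 4, 6]


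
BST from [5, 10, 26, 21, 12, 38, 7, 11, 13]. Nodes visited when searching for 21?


BST root = 5
Search for 21: compare at each node
Path: [5, 10, 26, 21]


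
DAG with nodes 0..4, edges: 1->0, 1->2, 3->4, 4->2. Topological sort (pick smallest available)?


Kahn's algorithm, process smallest node first
Order: [1, 0, 3, 4, 2]


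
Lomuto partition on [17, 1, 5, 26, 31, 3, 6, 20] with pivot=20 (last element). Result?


Elements <= 20 go left of pivot.
Result: [17, 1, 5, 3, 6, 20, 31, 26], pivot at index 5


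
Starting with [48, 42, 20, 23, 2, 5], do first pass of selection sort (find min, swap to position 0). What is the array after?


After one pass: [2, 42, 20, 23, 48, 5]


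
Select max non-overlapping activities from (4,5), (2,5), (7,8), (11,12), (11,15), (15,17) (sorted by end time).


Greedy: pick earliest-ending, then skip overlaps.
Selected (4 activities): [(4, 5), (7, 8), (11, 12), (15, 17)]


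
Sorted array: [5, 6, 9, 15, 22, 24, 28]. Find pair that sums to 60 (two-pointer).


Two pointers: lo=0, hi=6
No pair sums to 60


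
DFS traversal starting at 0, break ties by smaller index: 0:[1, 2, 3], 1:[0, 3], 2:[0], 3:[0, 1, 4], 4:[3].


DFS stack-based: start with [0]
Visit order: [0, 1, 3, 4, 2]


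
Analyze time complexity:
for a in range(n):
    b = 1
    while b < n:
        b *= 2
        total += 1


Per nesting level: O(n) * O(log n) = O(n log n)
Complexity: O(n log n)


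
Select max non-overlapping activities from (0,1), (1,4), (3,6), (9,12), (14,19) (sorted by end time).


Greedy: pick earliest-ending, then skip overlaps.
Selected (4 activities): [(0, 1), (1, 4), (9, 12), (14, 19)]


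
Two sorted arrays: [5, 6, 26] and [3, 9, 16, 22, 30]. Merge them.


Compare heads, take smaller each step.
Merged: [3, 5, 6, 9, 16, 22, 26, 30]


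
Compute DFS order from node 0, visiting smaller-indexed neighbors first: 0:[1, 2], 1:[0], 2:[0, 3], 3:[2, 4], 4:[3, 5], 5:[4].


DFS stack-based: start with [0]
Visit order: [0, 1, 2, 3, 4, 5]


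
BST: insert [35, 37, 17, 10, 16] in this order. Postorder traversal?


Root = 35; build tree by BST insertion.
Postorder traversal: [16, 10, 17, 37, 35]


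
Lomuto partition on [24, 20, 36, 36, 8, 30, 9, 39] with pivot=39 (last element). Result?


Elements <= 39 go left of pivot.
Result: [24, 20, 36, 36, 8, 30, 9, 39], pivot at index 7


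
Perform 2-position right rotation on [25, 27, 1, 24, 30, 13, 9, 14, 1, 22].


Right rotate by 2: [1, 22, 25, 27, 1, 24, 30, 13, 9, 14]


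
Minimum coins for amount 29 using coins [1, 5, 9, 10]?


dp[0]=0; dp[i]=1+min(dp[i-c] for c in coins)
...dp[24]=3, dp[25]=3, dp[26]=4, dp[27]=3, dp[28]=3, dp[29]=3
Minimum coins for 29 = 3


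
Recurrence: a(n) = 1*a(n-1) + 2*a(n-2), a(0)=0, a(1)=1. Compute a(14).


Build bottom-up:
...a(12)=1365, a(13)=2731, a(14)=1*2731+2*1365=5461


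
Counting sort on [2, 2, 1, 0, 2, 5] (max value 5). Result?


Count array: [1, 1, 3, 0, 0, 1]
Reconstruct: [0, 1, 2, 2, 2, 5]


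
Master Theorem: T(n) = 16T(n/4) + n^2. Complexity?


a=16, b=4, c=2. log_4(16)=2 = c=2. Case 2: O(n^c log n) = O(n^2 log n)
Complexity: O(n^2 log n)


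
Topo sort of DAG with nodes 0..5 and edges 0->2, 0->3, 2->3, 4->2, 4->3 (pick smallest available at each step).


Kahn's algorithm, process smallest node first
Order: [0, 1, 4, 2, 3, 5]


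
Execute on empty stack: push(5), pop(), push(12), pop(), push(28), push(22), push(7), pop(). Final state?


push(5) -> [5]
pop() returns 5 -> []
push(12) -> [12]
pop() returns 12 -> []
push(28) -> [28]
push(22) -> [28, 22]
push(7) -> [28, 22, 7]
pop() returns 7 -> [28, 22]
Final stack (bottom to top): [28, 22]


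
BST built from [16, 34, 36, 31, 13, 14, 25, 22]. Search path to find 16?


BST root = 16
Search for 16: compare at each node
Path: [16]


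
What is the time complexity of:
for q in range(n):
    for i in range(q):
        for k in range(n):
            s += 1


Per nesting level: O(n) * O(n) [triangular over q] * O(n) = O(n^3)
Complexity: O(n^3)


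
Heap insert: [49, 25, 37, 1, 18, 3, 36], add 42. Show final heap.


Append 42: [49, 25, 37, 1, 18, 3, 36, 42]
Bubble up: swap idx 7(42) with idx 3(1); swap idx 3(42) with idx 1(25)
Result: [49, 42, 37, 25, 18, 3, 36, 1]


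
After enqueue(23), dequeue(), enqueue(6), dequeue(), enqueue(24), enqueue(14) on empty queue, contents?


enqueue(23) -> [23]
dequeue() returns 23 -> []
enqueue(6) -> [6]
dequeue() returns 6 -> []
enqueue(24) -> [24]
enqueue(14) -> [24, 14]
Final queue (front to back): [24, 14]


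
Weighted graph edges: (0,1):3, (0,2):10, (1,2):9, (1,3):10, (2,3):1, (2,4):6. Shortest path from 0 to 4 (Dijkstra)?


Dijkstra from 0:
Distances: {0: 0, 1: 3, 2: 10, 3: 11, 4: 16}
Shortest distance to 4 = 16, path = [0, 2, 4]


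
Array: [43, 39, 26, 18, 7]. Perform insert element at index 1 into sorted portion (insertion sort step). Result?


After one pass: [39, 43, 26, 18, 7]


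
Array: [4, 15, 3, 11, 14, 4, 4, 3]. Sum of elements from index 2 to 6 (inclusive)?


Prefix sums: [0, 4, 19, 22, 33, 47, 51, 55, 58]
Sum[2..6] = prefix[7] - prefix[2] = 55 - 19 = 36


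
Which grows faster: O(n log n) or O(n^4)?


linearithmic grows slower than quartic
O(n log n) is asymptotically smaller; O(n^4) grows faster


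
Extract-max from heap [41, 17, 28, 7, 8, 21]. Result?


Max = 41
Replace root with last, heapify down
Resulting heap: [28, 17, 21, 7, 8]


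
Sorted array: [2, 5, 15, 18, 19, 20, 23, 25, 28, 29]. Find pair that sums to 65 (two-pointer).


Two pointers: lo=0, hi=9
No pair sums to 65


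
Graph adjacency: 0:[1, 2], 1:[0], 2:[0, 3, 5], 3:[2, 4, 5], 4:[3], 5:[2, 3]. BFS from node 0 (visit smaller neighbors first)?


BFS queue: start with [0]
Visit order: [0, 1, 2, 3, 5, 4]


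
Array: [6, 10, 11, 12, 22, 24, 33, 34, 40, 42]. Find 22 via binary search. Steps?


Search for 22:
[0,9] mid=4 arr[4]=22
Total: 1 comparisons


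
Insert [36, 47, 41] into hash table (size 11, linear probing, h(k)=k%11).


Insertions: 36->slot 3; 47->slot 4; 41->slot 8
Table: [None, None, None, 36, 47, None, None, None, 41, None, None]


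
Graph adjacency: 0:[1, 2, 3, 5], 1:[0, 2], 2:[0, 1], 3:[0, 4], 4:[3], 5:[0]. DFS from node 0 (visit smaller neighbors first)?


DFS stack-based: start with [0]
Visit order: [0, 1, 2, 3, 4, 5]


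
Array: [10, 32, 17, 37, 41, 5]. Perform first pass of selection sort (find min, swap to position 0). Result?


After one pass: [5, 32, 17, 37, 41, 10]


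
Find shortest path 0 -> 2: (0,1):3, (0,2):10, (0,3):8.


Dijkstra from 0:
Distances: {0: 0, 1: 3, 2: 10, 3: 8}
Shortest distance to 2 = 10, path = [0, 2]


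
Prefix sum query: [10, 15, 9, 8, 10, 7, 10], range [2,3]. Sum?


Prefix sums: [0, 10, 25, 34, 42, 52, 59, 69]
Sum[2..3] = prefix[4] - prefix[2] = 42 - 25 = 17


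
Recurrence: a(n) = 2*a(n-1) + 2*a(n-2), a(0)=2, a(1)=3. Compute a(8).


Build bottom-up:
...a(6)=536, a(7)=1464, a(8)=2*1464+2*536=4000


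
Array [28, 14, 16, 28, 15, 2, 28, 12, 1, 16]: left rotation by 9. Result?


Left rotate by 9: [16, 28, 14, 16, 28, 15, 2, 28, 12, 1]


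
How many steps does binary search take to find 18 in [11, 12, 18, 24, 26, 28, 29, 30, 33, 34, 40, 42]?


Search for 18:
[0,11] mid=5 arr[5]=28
[0,4] mid=2 arr[2]=18
Total: 2 comparisons


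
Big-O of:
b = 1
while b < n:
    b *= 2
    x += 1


Per nesting level: O(log n) = O(log n)
Complexity: O(log n)


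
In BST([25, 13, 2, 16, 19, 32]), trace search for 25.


BST root = 25
Search for 25: compare at each node
Path: [25]


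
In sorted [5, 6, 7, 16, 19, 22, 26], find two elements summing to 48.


Two pointers: lo=0, hi=6
Found pair: (22, 26) summing to 48


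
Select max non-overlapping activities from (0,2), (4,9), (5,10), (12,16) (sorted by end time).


Greedy: pick earliest-ending, then skip overlaps.
Selected (3 activities): [(0, 2), (4, 9), (12, 16)]


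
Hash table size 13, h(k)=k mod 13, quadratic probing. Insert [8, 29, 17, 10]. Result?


Insertions: 8->slot 8; 29->slot 3; 17->slot 4; 10->slot 10
Table: [None, None, None, 29, 17, None, None, None, 8, None, 10, None, None]


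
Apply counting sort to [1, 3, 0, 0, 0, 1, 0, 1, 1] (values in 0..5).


Count array: [4, 4, 0, 1, 0, 0]
Reconstruct: [0, 0, 0, 0, 1, 1, 1, 1, 3]


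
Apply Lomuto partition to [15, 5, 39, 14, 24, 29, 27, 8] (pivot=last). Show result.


Elements <= 8 go left of pivot.
Result: [5, 8, 39, 14, 24, 29, 27, 15], pivot at index 1


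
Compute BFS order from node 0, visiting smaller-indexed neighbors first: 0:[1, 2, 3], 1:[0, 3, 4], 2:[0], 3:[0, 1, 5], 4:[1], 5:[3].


BFS queue: start with [0]
Visit order: [0, 1, 2, 3, 4, 5]


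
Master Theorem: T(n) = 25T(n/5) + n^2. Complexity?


a=25, b=5, c=2. log_5(25)=2 = c=2. Case 2: O(n^c log n) = O(n^2 log n)
Complexity: O(n^2 log n)


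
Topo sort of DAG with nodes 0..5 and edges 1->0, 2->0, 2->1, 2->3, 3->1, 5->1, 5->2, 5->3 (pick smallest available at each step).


Kahn's algorithm, process smallest node first
Order: [4, 5, 2, 3, 1, 0]


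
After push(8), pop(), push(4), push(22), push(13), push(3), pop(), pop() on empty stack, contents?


push(8) -> [8]
pop() returns 8 -> []
push(4) -> [4]
push(22) -> [4, 22]
push(13) -> [4, 22, 13]
push(3) -> [4, 22, 13, 3]
pop() returns 3 -> [4, 22, 13]
pop() returns 13 -> [4, 22]
Final stack (bottom to top): [4, 22]


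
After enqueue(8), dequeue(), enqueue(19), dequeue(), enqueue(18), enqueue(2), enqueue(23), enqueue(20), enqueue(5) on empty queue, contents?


enqueue(8) -> [8]
dequeue() returns 8 -> []
enqueue(19) -> [19]
dequeue() returns 19 -> []
enqueue(18) -> [18]
enqueue(2) -> [18, 2]
enqueue(23) -> [18, 2, 23]
enqueue(20) -> [18, 2, 23, 20]
enqueue(5) -> [18, 2, 23, 20, 5]
Final queue (front to back): [18, 2, 23, 20, 5]


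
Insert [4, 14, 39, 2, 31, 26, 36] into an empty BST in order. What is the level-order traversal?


Root = 4; build tree by BST insertion.
Level-Order traversal: [4, 2, 14, 39, 31, 26, 36]


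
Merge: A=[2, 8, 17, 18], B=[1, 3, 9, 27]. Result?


Compare heads, take smaller each step.
Merged: [1, 2, 3, 8, 9, 17, 18, 27]


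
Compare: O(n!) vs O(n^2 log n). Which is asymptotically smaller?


n^2 log n grows slower than factorial
O(n^2 log n) is asymptotically smaller; O(n!) grows faster


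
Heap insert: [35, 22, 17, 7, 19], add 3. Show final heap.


Append 3: [35, 22, 17, 7, 19, 3]
Bubble up: no swaps needed
Result: [35, 22, 17, 7, 19, 3]


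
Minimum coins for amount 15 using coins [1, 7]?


dp[0]=0; dp[i]=1+min(dp[i-c] for c in coins)
...dp[10]=4, dp[11]=5, dp[12]=6, dp[13]=7, dp[14]=2, dp[15]=3
Minimum coins for 15 = 3


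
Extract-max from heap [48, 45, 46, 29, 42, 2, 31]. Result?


Max = 48
Replace root with last, heapify down
Resulting heap: [46, 45, 31, 29, 42, 2]


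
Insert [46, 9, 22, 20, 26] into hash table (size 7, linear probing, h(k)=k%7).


Insertions: 46->slot 4; 9->slot 2; 22->slot 1; 20->slot 6; 26->slot 5
Table: [None, 22, 9, None, 46, 26, 20]


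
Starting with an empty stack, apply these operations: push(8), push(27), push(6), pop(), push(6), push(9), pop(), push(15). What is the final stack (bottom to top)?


push(8) -> [8]
push(27) -> [8, 27]
push(6) -> [8, 27, 6]
pop() returns 6 -> [8, 27]
push(6) -> [8, 27, 6]
push(9) -> [8, 27, 6, 9]
pop() returns 9 -> [8, 27, 6]
push(15) -> [8, 27, 6, 15]
Final stack (bottom to top): [8, 27, 6, 15]


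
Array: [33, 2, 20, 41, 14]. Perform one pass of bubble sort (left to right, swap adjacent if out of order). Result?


After one pass: [2, 20, 33, 14, 41]


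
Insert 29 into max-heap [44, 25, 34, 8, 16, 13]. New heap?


Append 29: [44, 25, 34, 8, 16, 13, 29]
Bubble up: no swaps needed
Result: [44, 25, 34, 8, 16, 13, 29]


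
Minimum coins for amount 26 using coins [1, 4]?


dp[0]=0; dp[i]=1+min(dp[i-c] for c in coins)
...dp[21]=6, dp[22]=7, dp[23]=8, dp[24]=6, dp[25]=7, dp[26]=8
Minimum coins for 26 = 8


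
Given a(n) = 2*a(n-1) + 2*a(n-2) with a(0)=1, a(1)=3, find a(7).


Build bottom-up:
...a(5)=164, a(6)=448, a(7)=2*448+2*164=1224


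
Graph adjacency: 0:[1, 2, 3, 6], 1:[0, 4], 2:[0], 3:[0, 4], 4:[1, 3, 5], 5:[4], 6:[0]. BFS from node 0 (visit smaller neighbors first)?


BFS queue: start with [0]
Visit order: [0, 1, 2, 3, 6, 4, 5]


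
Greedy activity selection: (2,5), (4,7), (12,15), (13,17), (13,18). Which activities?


Greedy: pick earliest-ending, then skip overlaps.
Selected (2 activities): [(2, 5), (12, 15)]


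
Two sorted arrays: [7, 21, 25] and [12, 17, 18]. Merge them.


Compare heads, take smaller each step.
Merged: [7, 12, 17, 18, 21, 25]


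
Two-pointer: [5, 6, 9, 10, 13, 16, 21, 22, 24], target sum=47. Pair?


Two pointers: lo=0, hi=8
No pair sums to 47


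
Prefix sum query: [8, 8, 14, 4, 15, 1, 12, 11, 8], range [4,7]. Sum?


Prefix sums: [0, 8, 16, 30, 34, 49, 50, 62, 73, 81]
Sum[4..7] = prefix[8] - prefix[4] = 73 - 34 = 39


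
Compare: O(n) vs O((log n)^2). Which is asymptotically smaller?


polylogarithmic grows slower than linear
O((log n)^2) is asymptotically smaller; O(n) grows faster


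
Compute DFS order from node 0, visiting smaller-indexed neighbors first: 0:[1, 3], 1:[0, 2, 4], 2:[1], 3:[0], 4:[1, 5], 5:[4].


DFS stack-based: start with [0]
Visit order: [0, 1, 2, 4, 5, 3]


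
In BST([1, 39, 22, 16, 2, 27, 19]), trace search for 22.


BST root = 1
Search for 22: compare at each node
Path: [1, 39, 22]


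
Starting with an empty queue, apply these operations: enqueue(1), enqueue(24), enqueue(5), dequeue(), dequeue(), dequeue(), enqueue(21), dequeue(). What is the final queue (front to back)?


enqueue(1) -> [1]
enqueue(24) -> [1, 24]
enqueue(5) -> [1, 24, 5]
dequeue() returns 1 -> [24, 5]
dequeue() returns 24 -> [5]
dequeue() returns 5 -> []
enqueue(21) -> [21]
dequeue() returns 21 -> []
Final queue (front to back): []


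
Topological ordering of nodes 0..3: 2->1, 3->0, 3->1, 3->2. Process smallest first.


Kahn's algorithm, process smallest node first
Order: [3, 0, 2, 1]


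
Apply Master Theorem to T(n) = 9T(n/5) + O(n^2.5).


a=9, b=5, c=2.5. log_5(9)=1.365 < c=2.5. Case 3: O(n^c) = O(n^2.500)
Complexity: O(n^2.500)


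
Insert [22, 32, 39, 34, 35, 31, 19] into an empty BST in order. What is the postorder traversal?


Root = 22; build tree by BST insertion.
Postorder traversal: [19, 31, 35, 34, 39, 32, 22]


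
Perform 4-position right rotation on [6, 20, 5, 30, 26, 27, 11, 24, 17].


Right rotate by 4: [27, 11, 24, 17, 6, 20, 5, 30, 26]


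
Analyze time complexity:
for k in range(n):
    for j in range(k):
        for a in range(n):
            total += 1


Per nesting level: O(n) * O(n) [triangular over k] * O(n) = O(n^3)
Complexity: O(n^3)


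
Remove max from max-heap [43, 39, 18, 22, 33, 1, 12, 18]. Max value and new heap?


Max = 43
Replace root with last, heapify down
Resulting heap: [39, 33, 18, 22, 18, 1, 12]


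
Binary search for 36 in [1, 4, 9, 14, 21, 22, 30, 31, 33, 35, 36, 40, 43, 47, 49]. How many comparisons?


Search for 36:
[0,14] mid=7 arr[7]=31
[8,14] mid=11 arr[11]=40
[8,10] mid=9 arr[9]=35
[10,10] mid=10 arr[10]=36
Total: 4 comparisons


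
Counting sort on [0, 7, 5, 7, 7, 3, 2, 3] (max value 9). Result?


Count array: [1, 0, 1, 2, 0, 1, 0, 3, 0, 0]
Reconstruct: [0, 2, 3, 3, 5, 7, 7, 7]


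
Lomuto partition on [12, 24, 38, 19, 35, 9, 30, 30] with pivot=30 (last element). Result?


Elements <= 30 go left of pivot.
Result: [12, 24, 19, 9, 30, 30, 35, 38], pivot at index 5


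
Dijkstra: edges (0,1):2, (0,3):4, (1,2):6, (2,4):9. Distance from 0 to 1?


Dijkstra from 0:
Distances: {0: 0, 1: 2, 2: 8, 3: 4, 4: 17}
Shortest distance to 1 = 2, path = [0, 1]


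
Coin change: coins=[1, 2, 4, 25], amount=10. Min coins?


dp[0]=0; dp[i]=1+min(dp[i-c] for c in coins)
...dp[5]=2, dp[6]=2, dp[7]=3, dp[8]=2, dp[9]=3, dp[10]=3
Minimum coins for 10 = 3


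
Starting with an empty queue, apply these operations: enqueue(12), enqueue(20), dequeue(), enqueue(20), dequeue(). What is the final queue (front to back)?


enqueue(12) -> [12]
enqueue(20) -> [12, 20]
dequeue() returns 12 -> [20]
enqueue(20) -> [20, 20]
dequeue() returns 20 -> [20]
Final queue (front to back): [20]


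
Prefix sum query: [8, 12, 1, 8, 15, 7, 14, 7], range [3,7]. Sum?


Prefix sums: [0, 8, 20, 21, 29, 44, 51, 65, 72]
Sum[3..7] = prefix[8] - prefix[3] = 72 - 21 = 51


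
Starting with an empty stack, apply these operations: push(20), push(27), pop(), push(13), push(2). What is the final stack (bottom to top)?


push(20) -> [20]
push(27) -> [20, 27]
pop() returns 27 -> [20]
push(13) -> [20, 13]
push(2) -> [20, 13, 2]
Final stack (bottom to top): [20, 13, 2]


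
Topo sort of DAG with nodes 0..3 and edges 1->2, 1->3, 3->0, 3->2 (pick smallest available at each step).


Kahn's algorithm, process smallest node first
Order: [1, 3, 0, 2]


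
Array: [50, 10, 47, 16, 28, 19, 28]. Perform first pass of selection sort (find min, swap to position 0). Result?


After one pass: [10, 50, 47, 16, 28, 19, 28]


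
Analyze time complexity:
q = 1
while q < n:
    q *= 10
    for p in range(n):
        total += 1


Per nesting level: O(log n) * O(n) = O(n log n)
Complexity: O(n log n)


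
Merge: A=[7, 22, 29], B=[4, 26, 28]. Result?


Compare heads, take smaller each step.
Merged: [4, 7, 22, 26, 28, 29]


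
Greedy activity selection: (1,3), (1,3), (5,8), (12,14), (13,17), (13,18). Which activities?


Greedy: pick earliest-ending, then skip overlaps.
Selected (3 activities): [(1, 3), (5, 8), (12, 14)]


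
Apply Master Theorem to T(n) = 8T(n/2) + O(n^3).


a=8, b=2, c=3. log_2(8)=3 = c=3. Case 2: O(n^c log n) = O(n^3 log n)
Complexity: O(n^3 log n)


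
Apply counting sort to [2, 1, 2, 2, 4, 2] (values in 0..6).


Count array: [0, 1, 4, 0, 1, 0, 0]
Reconstruct: [1, 2, 2, 2, 2, 4]


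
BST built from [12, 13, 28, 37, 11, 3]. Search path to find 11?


BST root = 12
Search for 11: compare at each node
Path: [12, 11]


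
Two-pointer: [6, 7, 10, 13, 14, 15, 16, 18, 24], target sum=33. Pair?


Two pointers: lo=0, hi=8
Found pair: (15, 18) summing to 33


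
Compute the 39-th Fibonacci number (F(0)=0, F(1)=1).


F(n)=F(n-1)+F(n-2)
...F(37)=24157817, F(38)=39088169, F(39)=63245986


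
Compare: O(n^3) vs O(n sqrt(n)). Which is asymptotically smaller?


n^1.5 grows slower than cubic
O(n sqrt(n)) is asymptotically smaller; O(n^3) grows faster


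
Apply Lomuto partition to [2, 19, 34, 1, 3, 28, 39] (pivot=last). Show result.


Elements <= 39 go left of pivot.
Result: [2, 19, 34, 1, 3, 28, 39], pivot at index 6


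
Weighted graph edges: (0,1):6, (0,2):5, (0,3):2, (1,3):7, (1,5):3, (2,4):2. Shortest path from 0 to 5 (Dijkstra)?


Dijkstra from 0:
Distances: {0: 0, 1: 6, 2: 5, 3: 2, 4: 7, 5: 9}
Shortest distance to 5 = 9, path = [0, 1, 5]


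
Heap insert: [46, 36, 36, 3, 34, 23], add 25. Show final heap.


Append 25: [46, 36, 36, 3, 34, 23, 25]
Bubble up: no swaps needed
Result: [46, 36, 36, 3, 34, 23, 25]


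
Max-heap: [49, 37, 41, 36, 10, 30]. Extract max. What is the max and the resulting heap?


Max = 49
Replace root with last, heapify down
Resulting heap: [41, 37, 30, 36, 10]


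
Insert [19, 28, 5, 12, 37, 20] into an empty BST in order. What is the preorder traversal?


Root = 19; build tree by BST insertion.
Preorder traversal: [19, 5, 12, 28, 20, 37]


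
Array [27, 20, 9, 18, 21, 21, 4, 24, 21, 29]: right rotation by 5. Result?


Right rotate by 5: [21, 4, 24, 21, 29, 27, 20, 9, 18, 21]


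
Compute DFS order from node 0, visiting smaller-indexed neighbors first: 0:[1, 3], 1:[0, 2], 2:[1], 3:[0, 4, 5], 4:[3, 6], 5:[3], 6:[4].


DFS stack-based: start with [0]
Visit order: [0, 1, 2, 3, 4, 6, 5]


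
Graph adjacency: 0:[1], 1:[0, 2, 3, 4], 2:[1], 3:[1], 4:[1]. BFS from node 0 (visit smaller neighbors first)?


BFS queue: start with [0]
Visit order: [0, 1, 2, 3, 4]


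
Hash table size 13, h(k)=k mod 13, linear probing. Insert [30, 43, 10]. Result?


Insertions: 30->slot 4; 43->slot 5; 10->slot 10
Table: [None, None, None, None, 30, 43, None, None, None, None, 10, None, None]


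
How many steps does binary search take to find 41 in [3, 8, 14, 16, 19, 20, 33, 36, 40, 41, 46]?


Search for 41:
[0,10] mid=5 arr[5]=20
[6,10] mid=8 arr[8]=40
[9,10] mid=9 arr[9]=41
Total: 3 comparisons


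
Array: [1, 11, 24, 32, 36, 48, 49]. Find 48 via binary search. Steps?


Search for 48:
[0,6] mid=3 arr[3]=32
[4,6] mid=5 arr[5]=48
Total: 2 comparisons


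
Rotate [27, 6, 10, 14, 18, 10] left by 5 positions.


Left rotate by 5: [10, 27, 6, 10, 14, 18]


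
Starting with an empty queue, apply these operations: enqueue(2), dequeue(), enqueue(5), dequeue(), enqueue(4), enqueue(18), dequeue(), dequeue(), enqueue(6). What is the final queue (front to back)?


enqueue(2) -> [2]
dequeue() returns 2 -> []
enqueue(5) -> [5]
dequeue() returns 5 -> []
enqueue(4) -> [4]
enqueue(18) -> [4, 18]
dequeue() returns 4 -> [18]
dequeue() returns 18 -> []
enqueue(6) -> [6]
Final queue (front to back): [6]


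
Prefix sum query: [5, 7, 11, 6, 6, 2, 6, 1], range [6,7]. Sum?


Prefix sums: [0, 5, 12, 23, 29, 35, 37, 43, 44]
Sum[6..7] = prefix[8] - prefix[6] = 44 - 37 = 7


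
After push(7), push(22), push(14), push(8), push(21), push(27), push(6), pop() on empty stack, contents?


push(7) -> [7]
push(22) -> [7, 22]
push(14) -> [7, 22, 14]
push(8) -> [7, 22, 14, 8]
push(21) -> [7, 22, 14, 8, 21]
push(27) -> [7, 22, 14, 8, 21, 27]
push(6) -> [7, 22, 14, 8, 21, 27, 6]
pop() returns 6 -> [7, 22, 14, 8, 21, 27]
Final stack (bottom to top): [7, 22, 14, 8, 21, 27]


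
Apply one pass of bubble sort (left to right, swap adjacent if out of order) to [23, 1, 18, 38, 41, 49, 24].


After one pass: [1, 18, 23, 38, 41, 24, 49]


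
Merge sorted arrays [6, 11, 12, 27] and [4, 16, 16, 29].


Compare heads, take smaller each step.
Merged: [4, 6, 11, 12, 16, 16, 27, 29]


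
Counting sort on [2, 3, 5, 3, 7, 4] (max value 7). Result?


Count array: [0, 0, 1, 2, 1, 1, 0, 1]
Reconstruct: [2, 3, 3, 4, 5, 7]


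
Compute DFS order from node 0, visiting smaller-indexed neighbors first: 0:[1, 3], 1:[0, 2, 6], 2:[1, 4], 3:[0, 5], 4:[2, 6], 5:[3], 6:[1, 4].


DFS stack-based: start with [0]
Visit order: [0, 1, 2, 4, 6, 3, 5]


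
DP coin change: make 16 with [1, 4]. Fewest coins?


dp[0]=0; dp[i]=1+min(dp[i-c] for c in coins)
...dp[11]=5, dp[12]=3, dp[13]=4, dp[14]=5, dp[15]=6, dp[16]=4
Minimum coins for 16 = 4


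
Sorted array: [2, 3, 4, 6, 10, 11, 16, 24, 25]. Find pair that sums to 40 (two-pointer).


Two pointers: lo=0, hi=8
Found pair: (16, 24) summing to 40


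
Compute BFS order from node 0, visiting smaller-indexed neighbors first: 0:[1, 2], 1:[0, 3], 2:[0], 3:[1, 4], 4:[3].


BFS queue: start with [0]
Visit order: [0, 1, 2, 3, 4]


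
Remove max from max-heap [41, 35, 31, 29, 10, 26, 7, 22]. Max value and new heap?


Max = 41
Replace root with last, heapify down
Resulting heap: [35, 29, 31, 22, 10, 26, 7]


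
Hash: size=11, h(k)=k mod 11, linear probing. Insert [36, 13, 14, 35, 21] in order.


Insertions: 36->slot 3; 13->slot 2; 14->slot 4; 35->slot 5; 21->slot 10
Table: [None, None, 13, 36, 14, 35, None, None, None, None, 21]


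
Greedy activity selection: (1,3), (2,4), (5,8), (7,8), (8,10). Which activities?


Greedy: pick earliest-ending, then skip overlaps.
Selected (3 activities): [(1, 3), (5, 8), (8, 10)]


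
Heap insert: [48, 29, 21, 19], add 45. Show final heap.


Append 45: [48, 29, 21, 19, 45]
Bubble up: swap idx 4(45) with idx 1(29)
Result: [48, 45, 21, 19, 29]


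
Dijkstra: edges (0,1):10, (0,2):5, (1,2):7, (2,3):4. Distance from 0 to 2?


Dijkstra from 0:
Distances: {0: 0, 1: 10, 2: 5, 3: 9}
Shortest distance to 2 = 5, path = [0, 2]


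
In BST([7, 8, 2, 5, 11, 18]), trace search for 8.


BST root = 7
Search for 8: compare at each node
Path: [7, 8]


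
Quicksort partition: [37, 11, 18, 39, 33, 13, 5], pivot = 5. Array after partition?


Elements <= 5 go left of pivot.
Result: [5, 11, 18, 39, 33, 13, 37], pivot at index 0


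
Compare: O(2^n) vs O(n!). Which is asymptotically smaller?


exponential grows slower than factorial
O(2^n) is asymptotically smaller; O(n!) grows faster


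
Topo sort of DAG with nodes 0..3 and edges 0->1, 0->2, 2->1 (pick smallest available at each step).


Kahn's algorithm, process smallest node first
Order: [0, 2, 1, 3]


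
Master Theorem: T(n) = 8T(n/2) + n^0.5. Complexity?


a=8, b=2, c=0.5. log_2(8)=3 > c=0.5. Case 1: O(n^log_b(a)) = O(n^3)
Complexity: O(n^3)


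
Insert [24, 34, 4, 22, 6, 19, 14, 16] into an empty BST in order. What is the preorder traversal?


Root = 24; build tree by BST insertion.
Preorder traversal: [24, 4, 22, 6, 19, 14, 16, 34]


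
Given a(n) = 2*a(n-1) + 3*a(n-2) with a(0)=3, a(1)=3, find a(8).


Build bottom-up:
...a(6)=1095, a(7)=3279, a(8)=2*3279+3*1095=9843


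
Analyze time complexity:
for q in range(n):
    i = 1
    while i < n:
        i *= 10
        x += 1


Per nesting level: O(n) * O(log n) = O(n log n)
Complexity: O(n log n)


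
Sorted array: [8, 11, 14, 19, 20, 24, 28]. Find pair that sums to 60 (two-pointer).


Two pointers: lo=0, hi=6
No pair sums to 60


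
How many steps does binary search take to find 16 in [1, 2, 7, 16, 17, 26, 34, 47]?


Search for 16:
[0,7] mid=3 arr[3]=16
Total: 1 comparisons


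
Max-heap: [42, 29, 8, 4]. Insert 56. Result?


Append 56: [42, 29, 8, 4, 56]
Bubble up: swap idx 4(56) with idx 1(29); swap idx 1(56) with idx 0(42)
Result: [56, 42, 8, 4, 29]


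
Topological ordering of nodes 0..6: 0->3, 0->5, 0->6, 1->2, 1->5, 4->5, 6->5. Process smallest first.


Kahn's algorithm, process smallest node first
Order: [0, 1, 2, 3, 4, 6, 5]


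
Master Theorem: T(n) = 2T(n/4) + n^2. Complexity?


a=2, b=4, c=2. log_4(2)=0.5 < c=2. Case 3: O(n^c) = O(n^2)
Complexity: O(n^2)


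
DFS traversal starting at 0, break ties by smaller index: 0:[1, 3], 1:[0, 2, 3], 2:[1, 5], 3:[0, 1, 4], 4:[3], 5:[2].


DFS stack-based: start with [0]
Visit order: [0, 1, 2, 5, 3, 4]


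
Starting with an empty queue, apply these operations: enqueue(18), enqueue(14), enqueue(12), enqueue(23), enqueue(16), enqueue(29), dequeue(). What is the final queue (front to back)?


enqueue(18) -> [18]
enqueue(14) -> [18, 14]
enqueue(12) -> [18, 14, 12]
enqueue(23) -> [18, 14, 12, 23]
enqueue(16) -> [18, 14, 12, 23, 16]
enqueue(29) -> [18, 14, 12, 23, 16, 29]
dequeue() returns 18 -> [14, 12, 23, 16, 29]
Final queue (front to back): [14, 12, 23, 16, 29]


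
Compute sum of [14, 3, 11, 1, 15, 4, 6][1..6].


Prefix sums: [0, 14, 17, 28, 29, 44, 48, 54]
Sum[1..6] = prefix[7] - prefix[1] = 54 - 14 = 40


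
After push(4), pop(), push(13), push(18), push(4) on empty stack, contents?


push(4) -> [4]
pop() returns 4 -> []
push(13) -> [13]
push(18) -> [13, 18]
push(4) -> [13, 18, 4]
Final stack (bottom to top): [13, 18, 4]


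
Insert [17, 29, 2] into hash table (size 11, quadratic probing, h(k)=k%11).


Insertions: 17->slot 6; 29->slot 7; 2->slot 2
Table: [None, None, 2, None, None, None, 17, 29, None, None, None]


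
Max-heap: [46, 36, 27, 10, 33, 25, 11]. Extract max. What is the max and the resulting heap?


Max = 46
Replace root with last, heapify down
Resulting heap: [36, 33, 27, 10, 11, 25]


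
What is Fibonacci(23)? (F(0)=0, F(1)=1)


F(n)=F(n-1)+F(n-2)
...F(21)=10946, F(22)=17711, F(23)=28657


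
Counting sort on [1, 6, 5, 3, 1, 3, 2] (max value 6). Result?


Count array: [0, 2, 1, 2, 0, 1, 1]
Reconstruct: [1, 1, 2, 3, 3, 5, 6]


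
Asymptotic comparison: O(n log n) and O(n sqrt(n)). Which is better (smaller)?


linearithmic grows slower than n^1.5
O(n log n) is asymptotically smaller; O(n sqrt(n)) grows faster


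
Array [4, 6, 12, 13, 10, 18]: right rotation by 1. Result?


Right rotate by 1: [18, 4, 6, 12, 13, 10]


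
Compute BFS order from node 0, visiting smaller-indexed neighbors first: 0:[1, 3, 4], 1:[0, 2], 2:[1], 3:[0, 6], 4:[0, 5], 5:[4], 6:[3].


BFS queue: start with [0]
Visit order: [0, 1, 3, 4, 2, 6, 5]


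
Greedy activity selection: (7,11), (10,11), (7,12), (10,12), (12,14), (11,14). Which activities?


Greedy: pick earliest-ending, then skip overlaps.
Selected (2 activities): [(7, 11), (12, 14)]


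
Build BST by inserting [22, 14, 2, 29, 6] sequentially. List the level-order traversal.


Root = 22; build tree by BST insertion.
Level-Order traversal: [22, 14, 29, 2, 6]


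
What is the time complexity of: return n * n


Analysis: constant-time operation, no loop
Complexity: O(1)


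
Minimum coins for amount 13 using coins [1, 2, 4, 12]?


dp[0]=0; dp[i]=1+min(dp[i-c] for c in coins)
...dp[8]=2, dp[9]=3, dp[10]=3, dp[11]=4, dp[12]=1, dp[13]=2
Minimum coins for 13 = 2


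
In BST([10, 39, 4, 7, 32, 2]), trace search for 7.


BST root = 10
Search for 7: compare at each node
Path: [10, 4, 7]


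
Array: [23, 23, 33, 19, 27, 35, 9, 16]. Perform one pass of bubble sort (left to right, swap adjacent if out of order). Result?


After one pass: [23, 23, 19, 27, 33, 9, 16, 35]


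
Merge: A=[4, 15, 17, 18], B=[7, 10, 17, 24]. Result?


Compare heads, take smaller each step.
Merged: [4, 7, 10, 15, 17, 17, 18, 24]


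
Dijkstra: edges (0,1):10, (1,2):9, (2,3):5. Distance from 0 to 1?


Dijkstra from 0:
Distances: {0: 0, 1: 10, 2: 19, 3: 24}
Shortest distance to 1 = 10, path = [0, 1]


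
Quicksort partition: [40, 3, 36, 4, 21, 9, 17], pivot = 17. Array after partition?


Elements <= 17 go left of pivot.
Result: [3, 4, 9, 17, 21, 36, 40], pivot at index 3


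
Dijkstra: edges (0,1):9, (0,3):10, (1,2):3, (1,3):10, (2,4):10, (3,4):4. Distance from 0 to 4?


Dijkstra from 0:
Distances: {0: 0, 1: 9, 2: 12, 3: 10, 4: 14}
Shortest distance to 4 = 14, path = [0, 3, 4]


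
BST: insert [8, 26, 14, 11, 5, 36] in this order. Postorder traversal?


Root = 8; build tree by BST insertion.
Postorder traversal: [5, 11, 14, 36, 26, 8]


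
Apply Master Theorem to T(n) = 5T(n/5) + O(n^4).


a=5, b=5, c=4. log_5(5)=1 < c=4. Case 3: O(n^c) = O(n^4)
Complexity: O(n^4)


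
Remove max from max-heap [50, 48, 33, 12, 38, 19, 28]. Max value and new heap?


Max = 50
Replace root with last, heapify down
Resulting heap: [48, 38, 33, 12, 28, 19]


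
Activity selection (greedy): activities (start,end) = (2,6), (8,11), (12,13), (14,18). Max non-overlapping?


Greedy: pick earliest-ending, then skip overlaps.
Selected (4 activities): [(2, 6), (8, 11), (12, 13), (14, 18)]


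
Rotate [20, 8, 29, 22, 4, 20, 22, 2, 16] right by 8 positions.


Right rotate by 8: [8, 29, 22, 4, 20, 22, 2, 16, 20]


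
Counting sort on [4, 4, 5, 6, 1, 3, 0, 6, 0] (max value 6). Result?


Count array: [2, 1, 0, 1, 2, 1, 2]
Reconstruct: [0, 0, 1, 3, 4, 4, 5, 6, 6]


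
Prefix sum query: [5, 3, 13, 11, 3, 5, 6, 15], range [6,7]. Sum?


Prefix sums: [0, 5, 8, 21, 32, 35, 40, 46, 61]
Sum[6..7] = prefix[8] - prefix[6] = 61 - 40 = 21


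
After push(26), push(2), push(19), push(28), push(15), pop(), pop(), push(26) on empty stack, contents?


push(26) -> [26]
push(2) -> [26, 2]
push(19) -> [26, 2, 19]
push(28) -> [26, 2, 19, 28]
push(15) -> [26, 2, 19, 28, 15]
pop() returns 15 -> [26, 2, 19, 28]
pop() returns 28 -> [26, 2, 19]
push(26) -> [26, 2, 19, 26]
Final stack (bottom to top): [26, 2, 19, 26]


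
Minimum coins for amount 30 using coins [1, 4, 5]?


dp[0]=0; dp[i]=1+min(dp[i-c] for c in coins)
...dp[25]=5, dp[26]=6, dp[27]=6, dp[28]=6, dp[29]=6, dp[30]=6
Minimum coins for 30 = 6


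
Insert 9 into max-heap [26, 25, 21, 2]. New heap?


Append 9: [26, 25, 21, 2, 9]
Bubble up: no swaps needed
Result: [26, 25, 21, 2, 9]


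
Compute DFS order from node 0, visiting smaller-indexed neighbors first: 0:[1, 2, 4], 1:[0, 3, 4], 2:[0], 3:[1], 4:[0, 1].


DFS stack-based: start with [0]
Visit order: [0, 1, 3, 4, 2]


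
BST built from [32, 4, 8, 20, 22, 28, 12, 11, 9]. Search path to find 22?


BST root = 32
Search for 22: compare at each node
Path: [32, 4, 8, 20, 22]


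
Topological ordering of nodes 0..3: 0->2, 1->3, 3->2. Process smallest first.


Kahn's algorithm, process smallest node first
Order: [0, 1, 3, 2]


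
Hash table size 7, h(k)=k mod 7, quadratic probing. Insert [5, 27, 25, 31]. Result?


Insertions: 5->slot 5; 27->slot 6; 25->slot 4; 31->slot 3
Table: [None, None, None, 31, 25, 5, 27]


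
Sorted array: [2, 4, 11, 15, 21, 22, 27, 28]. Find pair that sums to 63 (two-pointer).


Two pointers: lo=0, hi=7
No pair sums to 63


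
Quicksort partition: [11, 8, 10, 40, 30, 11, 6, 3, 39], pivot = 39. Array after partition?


Elements <= 39 go left of pivot.
Result: [11, 8, 10, 30, 11, 6, 3, 39, 40], pivot at index 7


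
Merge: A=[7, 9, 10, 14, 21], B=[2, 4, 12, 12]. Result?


Compare heads, take smaller each step.
Merged: [2, 4, 7, 9, 10, 12, 12, 14, 21]


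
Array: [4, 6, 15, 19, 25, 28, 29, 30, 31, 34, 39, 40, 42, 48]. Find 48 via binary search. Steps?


Search for 48:
[0,13] mid=6 arr[6]=29
[7,13] mid=10 arr[10]=39
[11,13] mid=12 arr[12]=42
[13,13] mid=13 arr[13]=48
Total: 4 comparisons


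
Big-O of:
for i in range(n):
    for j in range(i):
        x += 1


Per nesting level: O(n) * O(n) [triangular over i] = O(n^2)
Complexity: O(n^2)


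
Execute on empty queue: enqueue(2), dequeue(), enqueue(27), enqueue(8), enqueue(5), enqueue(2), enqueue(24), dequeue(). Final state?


enqueue(2) -> [2]
dequeue() returns 2 -> []
enqueue(27) -> [27]
enqueue(8) -> [27, 8]
enqueue(5) -> [27, 8, 5]
enqueue(2) -> [27, 8, 5, 2]
enqueue(24) -> [27, 8, 5, 2, 24]
dequeue() returns 27 -> [8, 5, 2, 24]
Final queue (front to back): [8, 5, 2, 24]


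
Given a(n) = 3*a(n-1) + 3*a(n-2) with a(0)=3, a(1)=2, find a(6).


Build bottom-up:
...a(4)=198, a(5)=747, a(6)=3*747+3*198=2835


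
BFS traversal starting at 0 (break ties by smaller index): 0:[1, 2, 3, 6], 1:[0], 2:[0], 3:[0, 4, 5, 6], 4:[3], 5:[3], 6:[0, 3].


BFS queue: start with [0]
Visit order: [0, 1, 2, 3, 6, 4, 5]


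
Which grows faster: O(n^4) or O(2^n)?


quartic grows slower than exponential
O(n^4) is asymptotically smaller; O(2^n) grows faster


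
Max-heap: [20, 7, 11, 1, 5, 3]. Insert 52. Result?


Append 52: [20, 7, 11, 1, 5, 3, 52]
Bubble up: swap idx 6(52) with idx 2(11); swap idx 2(52) with idx 0(20)
Result: [52, 7, 20, 1, 5, 3, 11]


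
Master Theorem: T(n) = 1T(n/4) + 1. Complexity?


a=1, b=4, c=0. log_4(1)=0 = c=0. Case 2: O(n^c log n) = O(log n)
Complexity: O(log n)


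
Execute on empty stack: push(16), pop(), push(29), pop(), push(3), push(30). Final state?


push(16) -> [16]
pop() returns 16 -> []
push(29) -> [29]
pop() returns 29 -> []
push(3) -> [3]
push(30) -> [3, 30]
Final stack (bottom to top): [3, 30]


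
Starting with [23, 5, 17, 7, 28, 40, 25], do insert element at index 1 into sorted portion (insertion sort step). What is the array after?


After one pass: [5, 23, 17, 7, 28, 40, 25]


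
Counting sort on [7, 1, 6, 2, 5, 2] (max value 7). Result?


Count array: [0, 1, 2, 0, 0, 1, 1, 1]
Reconstruct: [1, 2, 2, 5, 6, 7]


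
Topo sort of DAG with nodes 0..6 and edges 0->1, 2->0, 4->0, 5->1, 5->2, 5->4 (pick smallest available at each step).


Kahn's algorithm, process smallest node first
Order: [3, 5, 2, 4, 0, 1, 6]


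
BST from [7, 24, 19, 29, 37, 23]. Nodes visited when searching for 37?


BST root = 7
Search for 37: compare at each node
Path: [7, 24, 29, 37]


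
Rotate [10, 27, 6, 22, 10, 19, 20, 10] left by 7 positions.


Left rotate by 7: [10, 10, 27, 6, 22, 10, 19, 20]
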